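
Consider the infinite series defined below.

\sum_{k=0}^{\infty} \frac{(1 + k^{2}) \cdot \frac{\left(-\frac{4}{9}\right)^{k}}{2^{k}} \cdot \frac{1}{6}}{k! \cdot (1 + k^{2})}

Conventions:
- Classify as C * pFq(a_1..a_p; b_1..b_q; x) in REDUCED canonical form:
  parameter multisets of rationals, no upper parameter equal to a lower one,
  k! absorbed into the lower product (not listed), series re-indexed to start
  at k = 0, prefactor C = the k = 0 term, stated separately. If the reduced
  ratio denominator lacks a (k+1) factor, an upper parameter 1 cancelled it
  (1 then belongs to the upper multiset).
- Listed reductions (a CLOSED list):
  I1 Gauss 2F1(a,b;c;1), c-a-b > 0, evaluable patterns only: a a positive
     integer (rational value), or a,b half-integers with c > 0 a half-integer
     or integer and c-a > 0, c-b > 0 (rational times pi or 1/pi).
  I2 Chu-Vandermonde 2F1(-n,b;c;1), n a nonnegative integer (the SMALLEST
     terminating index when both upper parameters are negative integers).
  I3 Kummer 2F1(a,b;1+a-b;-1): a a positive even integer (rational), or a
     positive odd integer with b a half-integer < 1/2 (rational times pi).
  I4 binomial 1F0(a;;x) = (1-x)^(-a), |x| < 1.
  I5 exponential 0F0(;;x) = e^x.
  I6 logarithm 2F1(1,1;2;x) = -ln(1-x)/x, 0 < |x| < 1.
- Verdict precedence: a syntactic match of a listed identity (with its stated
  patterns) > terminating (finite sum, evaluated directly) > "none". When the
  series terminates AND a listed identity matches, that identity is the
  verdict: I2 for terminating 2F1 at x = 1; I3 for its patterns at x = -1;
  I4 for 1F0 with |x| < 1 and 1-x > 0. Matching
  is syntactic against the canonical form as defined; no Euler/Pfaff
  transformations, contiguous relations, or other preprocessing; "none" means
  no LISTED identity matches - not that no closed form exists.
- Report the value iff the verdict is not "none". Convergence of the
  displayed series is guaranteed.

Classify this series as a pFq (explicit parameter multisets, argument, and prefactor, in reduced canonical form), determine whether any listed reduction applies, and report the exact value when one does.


With C = \frac{1}{6}: the canonical form is 0F0(-; -; -\frac{2}{9}). Verdict (x = -\frac{2}{9}): exponential (I5) applies (the 0F0 exponential series at x = -\frac{2}{9}). Sum: \frac{1}{6} \cdot e^{-\frac{2}{9}}.

First insight: t_0 = \frac{1}{6} here, and the two k-th powers (prefactor 1/6) combine into one argument.
Adjacent-term ratio: r(k) = -\frac{2}{9} * 1 / [(k+1)] - poly over poly, x = -\frac{2}{9} from leading terms; C = \frac{1}{6} at k = 0.


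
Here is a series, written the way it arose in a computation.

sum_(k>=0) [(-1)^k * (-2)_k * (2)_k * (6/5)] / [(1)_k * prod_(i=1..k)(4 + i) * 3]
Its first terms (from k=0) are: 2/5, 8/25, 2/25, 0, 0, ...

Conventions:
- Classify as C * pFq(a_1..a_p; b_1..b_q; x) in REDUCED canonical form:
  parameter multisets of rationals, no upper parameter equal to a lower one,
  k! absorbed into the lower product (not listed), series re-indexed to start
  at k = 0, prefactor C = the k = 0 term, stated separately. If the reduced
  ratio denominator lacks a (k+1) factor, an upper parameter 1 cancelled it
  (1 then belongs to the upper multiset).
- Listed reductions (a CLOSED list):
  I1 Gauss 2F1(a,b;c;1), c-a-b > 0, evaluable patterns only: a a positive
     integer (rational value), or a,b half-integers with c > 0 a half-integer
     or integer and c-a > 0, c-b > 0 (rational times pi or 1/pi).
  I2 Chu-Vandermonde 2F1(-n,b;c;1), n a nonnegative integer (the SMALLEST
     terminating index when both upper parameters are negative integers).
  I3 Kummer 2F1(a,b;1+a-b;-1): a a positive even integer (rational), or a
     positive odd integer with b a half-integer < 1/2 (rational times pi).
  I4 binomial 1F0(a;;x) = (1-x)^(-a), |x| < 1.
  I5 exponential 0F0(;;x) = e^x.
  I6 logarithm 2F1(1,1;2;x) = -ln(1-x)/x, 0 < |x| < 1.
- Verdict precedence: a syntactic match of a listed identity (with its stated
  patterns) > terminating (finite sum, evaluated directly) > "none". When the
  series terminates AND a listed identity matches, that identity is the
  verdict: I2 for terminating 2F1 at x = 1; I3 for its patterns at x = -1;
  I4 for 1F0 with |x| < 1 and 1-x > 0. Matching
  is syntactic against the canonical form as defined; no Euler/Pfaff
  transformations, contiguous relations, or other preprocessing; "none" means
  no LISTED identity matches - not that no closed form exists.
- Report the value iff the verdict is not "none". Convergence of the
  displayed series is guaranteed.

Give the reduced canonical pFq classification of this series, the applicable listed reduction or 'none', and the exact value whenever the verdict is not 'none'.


Key step: from the first term 2/5: (1)_k (C = 2/5, x = -1) is k! itself.
Step ratio: r(k) = (-1) * (k-2) (k+2) / [(k+5) (k+1)] ; factor over Q: parameters, x = (-1), and C = 2/5.

At argument -1: a 2F1 with upper {-2, 2}, lower {5}, scaled by C = 2/5. Verdict at x = -1: the Kummer evaluation I3 matches (x = -1; c = 5 equals 1+a-b for upper {-2, 2}: listed pattern). Value: 4/5.


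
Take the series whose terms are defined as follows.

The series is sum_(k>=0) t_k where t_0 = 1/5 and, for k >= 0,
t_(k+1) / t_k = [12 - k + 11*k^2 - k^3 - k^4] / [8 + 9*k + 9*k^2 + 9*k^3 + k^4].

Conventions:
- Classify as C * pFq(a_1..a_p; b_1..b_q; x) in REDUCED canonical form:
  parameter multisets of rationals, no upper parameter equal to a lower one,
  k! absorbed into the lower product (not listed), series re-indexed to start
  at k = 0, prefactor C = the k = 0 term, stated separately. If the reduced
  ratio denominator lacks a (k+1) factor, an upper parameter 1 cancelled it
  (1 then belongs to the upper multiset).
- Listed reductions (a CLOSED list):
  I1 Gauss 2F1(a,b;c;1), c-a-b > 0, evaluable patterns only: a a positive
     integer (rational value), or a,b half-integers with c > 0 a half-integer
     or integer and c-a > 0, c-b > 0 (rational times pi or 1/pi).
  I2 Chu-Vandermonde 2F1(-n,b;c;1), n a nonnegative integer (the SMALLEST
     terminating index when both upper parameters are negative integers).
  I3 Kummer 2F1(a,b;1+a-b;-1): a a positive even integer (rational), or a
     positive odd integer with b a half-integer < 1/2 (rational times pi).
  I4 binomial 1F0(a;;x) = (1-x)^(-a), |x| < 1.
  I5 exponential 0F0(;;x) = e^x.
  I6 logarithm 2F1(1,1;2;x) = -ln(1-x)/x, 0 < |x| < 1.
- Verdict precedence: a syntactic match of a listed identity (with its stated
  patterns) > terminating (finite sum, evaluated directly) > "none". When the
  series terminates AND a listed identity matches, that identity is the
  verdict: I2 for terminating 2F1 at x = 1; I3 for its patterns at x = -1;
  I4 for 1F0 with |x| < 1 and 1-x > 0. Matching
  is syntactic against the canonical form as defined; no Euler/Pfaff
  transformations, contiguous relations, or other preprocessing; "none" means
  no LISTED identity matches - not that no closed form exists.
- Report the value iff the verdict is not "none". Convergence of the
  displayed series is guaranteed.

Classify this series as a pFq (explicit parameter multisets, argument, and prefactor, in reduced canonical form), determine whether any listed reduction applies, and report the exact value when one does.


With C = 1/5: the canonical form is 2F1(-3, 4; 8; -1). Verdict: this is Kummer's theorem (I3) (x = -1; c = 8 equals 1+a-b for upper {-3, 4}: listed pattern). Its exact value is 7/10.

Key step: t_0 = 1/5 here, and cancel k^2 + 1 from the displayed ratio first; then C = 1/5.
Ratio: r(k) = (-1) * (k-3) (k+4) / [(k+8) (k+1)] - rational in k. x = (-1); t_0 = 1/5; negate the roots.


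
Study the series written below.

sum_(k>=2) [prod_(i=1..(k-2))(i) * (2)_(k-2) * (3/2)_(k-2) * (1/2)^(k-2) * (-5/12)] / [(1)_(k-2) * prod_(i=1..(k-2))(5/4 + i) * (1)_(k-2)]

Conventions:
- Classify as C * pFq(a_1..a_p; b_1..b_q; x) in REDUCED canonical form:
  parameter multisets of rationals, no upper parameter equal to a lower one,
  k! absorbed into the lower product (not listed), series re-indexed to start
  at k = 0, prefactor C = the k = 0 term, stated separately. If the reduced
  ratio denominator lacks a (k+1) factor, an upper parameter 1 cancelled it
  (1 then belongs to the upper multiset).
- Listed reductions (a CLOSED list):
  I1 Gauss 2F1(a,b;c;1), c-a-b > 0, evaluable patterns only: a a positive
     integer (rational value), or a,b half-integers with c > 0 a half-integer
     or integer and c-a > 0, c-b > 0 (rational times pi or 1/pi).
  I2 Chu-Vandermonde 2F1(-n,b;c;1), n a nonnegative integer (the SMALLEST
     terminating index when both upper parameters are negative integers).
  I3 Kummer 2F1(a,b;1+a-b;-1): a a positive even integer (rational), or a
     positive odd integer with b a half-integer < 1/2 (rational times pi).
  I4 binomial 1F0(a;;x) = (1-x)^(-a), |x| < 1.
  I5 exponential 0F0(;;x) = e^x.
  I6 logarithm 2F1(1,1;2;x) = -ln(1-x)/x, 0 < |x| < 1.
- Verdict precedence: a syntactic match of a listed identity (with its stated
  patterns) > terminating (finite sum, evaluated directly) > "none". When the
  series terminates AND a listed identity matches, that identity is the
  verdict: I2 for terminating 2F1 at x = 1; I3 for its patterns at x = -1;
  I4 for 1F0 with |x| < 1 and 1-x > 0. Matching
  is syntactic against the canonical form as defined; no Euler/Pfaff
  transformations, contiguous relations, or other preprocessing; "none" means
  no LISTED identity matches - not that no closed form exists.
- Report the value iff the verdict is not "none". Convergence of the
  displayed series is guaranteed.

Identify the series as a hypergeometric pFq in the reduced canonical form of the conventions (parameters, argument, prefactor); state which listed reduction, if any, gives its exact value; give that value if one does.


At argument 1/2: a 2F1 with upper {3/2, 2}, lower {9/4}, scaled by C = -5/12. Verdict: none here - no I1-I6 shape fits x = 1/2 with lower {9/4}.

The tell: with t_0 = -5/12, the parameter 1 appears in both the upper and lower lists and cancels.
Ratio: r(k) = (1/2) * (k+3/2) (k+2) / [(k+9/4) (k+1)] - rational in k, leading ratio (1/2); with t_0 = -5/12, classification follows.


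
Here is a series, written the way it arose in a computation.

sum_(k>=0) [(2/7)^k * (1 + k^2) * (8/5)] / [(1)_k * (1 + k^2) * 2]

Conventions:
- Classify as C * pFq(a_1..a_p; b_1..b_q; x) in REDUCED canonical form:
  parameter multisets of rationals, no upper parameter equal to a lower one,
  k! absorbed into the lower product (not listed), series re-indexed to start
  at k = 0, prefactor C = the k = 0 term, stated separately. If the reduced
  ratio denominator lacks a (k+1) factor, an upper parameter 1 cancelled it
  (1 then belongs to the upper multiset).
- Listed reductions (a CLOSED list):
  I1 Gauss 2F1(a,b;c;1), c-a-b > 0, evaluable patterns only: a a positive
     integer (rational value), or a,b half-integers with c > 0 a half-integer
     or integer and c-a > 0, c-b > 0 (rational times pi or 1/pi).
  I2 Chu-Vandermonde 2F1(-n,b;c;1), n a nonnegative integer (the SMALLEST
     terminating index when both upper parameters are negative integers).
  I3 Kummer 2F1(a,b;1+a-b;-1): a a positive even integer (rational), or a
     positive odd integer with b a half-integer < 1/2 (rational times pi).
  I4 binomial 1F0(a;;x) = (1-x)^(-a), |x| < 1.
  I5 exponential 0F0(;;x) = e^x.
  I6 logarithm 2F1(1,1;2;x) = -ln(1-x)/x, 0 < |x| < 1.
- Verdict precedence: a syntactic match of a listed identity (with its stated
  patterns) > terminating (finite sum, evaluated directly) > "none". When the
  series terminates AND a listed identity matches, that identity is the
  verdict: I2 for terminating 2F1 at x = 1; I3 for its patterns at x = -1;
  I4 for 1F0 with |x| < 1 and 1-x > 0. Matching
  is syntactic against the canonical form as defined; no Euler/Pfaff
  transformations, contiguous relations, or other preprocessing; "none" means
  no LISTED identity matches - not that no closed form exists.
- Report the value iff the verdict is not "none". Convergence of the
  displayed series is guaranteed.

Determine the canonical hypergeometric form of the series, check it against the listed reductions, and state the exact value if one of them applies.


x = 2/7 here; the reduced form reads 0F0, upper {-}, lower {-}, C = 4/5. Verdict: exponential (I5) applies (the 0F0 exponential series at x = 2/7). Sum: (4/5) * e^(2/7).

First insight: t_0 = 4/5 here, and the constant factors (C = 4/5, x = 2/7) combine into one prefactor.
Step ratio: r(k) = (2/7) * 1 / [(k+1)] - poly over poly, x = (2/7) from leading terms; C = 4/5 at k = 0.


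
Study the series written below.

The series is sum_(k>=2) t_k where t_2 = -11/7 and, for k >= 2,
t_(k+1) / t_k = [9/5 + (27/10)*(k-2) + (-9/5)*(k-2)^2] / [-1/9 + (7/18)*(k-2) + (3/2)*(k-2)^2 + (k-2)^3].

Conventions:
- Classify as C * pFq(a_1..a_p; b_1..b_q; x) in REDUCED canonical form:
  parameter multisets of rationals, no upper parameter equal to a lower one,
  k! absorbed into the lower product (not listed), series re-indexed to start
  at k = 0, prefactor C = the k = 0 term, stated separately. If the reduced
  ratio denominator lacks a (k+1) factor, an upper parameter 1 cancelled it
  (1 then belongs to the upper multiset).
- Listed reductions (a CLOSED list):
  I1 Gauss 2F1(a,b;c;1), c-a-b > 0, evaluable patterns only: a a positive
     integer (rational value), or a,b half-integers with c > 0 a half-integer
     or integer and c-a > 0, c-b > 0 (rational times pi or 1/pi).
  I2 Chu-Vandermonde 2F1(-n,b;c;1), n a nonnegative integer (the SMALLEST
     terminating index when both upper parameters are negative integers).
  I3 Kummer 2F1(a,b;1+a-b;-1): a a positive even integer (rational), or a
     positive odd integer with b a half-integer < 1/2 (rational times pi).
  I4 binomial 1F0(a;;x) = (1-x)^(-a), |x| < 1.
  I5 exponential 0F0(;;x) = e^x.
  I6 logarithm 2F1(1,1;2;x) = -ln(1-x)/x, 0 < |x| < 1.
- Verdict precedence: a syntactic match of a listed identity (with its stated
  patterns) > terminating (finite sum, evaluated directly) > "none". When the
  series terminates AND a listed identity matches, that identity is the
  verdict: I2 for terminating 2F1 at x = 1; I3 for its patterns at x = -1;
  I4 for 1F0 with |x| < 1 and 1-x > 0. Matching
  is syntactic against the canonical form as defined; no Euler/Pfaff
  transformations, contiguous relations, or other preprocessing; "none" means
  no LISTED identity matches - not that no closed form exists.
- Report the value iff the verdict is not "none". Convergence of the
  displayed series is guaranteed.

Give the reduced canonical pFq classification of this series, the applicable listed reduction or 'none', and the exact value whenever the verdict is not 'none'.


Classification (C = -11/7): 2F2 with upper {-2, 1/2}, lower {-1/6, 2/3}, argument x = -9/5. Verdict: terminating. With -2 upstairs the series is a 3-term polynomial sum; evaluated term by term. Exact value: 425513/8750.

Key observation: t_0 being -11/7, roots of the ratio polynomials (C = -11/7) are the negated parameters.
Step ratio: r(k) = (-9/5) * (k-2) (k+1/2) / [(k-1/6) (k+2/3) (k+1)] - poly over poly, x = (-9/5) from leading terms; C = -11/7 at k = 0.


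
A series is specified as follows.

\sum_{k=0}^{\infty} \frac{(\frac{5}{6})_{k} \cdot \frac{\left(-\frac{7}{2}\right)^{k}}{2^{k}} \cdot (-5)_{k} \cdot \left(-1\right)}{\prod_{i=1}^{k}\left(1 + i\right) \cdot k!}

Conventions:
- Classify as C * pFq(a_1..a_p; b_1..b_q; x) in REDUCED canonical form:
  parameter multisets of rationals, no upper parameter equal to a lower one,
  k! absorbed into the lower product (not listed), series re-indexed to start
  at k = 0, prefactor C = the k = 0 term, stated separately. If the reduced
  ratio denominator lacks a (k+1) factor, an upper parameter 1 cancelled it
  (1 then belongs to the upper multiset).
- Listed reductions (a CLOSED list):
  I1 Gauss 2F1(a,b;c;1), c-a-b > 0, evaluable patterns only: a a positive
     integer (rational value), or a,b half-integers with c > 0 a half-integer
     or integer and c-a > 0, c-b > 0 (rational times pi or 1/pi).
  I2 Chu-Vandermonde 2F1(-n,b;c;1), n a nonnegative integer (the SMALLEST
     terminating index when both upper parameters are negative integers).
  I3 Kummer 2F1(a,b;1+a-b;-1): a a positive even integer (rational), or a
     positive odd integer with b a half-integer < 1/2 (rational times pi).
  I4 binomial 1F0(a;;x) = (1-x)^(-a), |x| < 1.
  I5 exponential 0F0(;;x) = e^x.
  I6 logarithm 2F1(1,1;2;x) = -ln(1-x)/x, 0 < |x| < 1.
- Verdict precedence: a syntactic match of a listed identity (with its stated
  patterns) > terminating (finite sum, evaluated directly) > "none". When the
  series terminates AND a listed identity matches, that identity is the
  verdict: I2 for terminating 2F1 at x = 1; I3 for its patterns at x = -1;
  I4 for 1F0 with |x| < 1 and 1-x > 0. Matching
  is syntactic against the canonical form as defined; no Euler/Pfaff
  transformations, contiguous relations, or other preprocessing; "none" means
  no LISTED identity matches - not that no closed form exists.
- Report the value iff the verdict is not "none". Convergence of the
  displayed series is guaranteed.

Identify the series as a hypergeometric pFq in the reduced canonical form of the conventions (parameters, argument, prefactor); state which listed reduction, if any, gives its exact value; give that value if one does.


Structural cue: t_0 = -1 here, and the lower running product (C = -1, x = -7/4) is a rising factorial.
Step ratio: r(k) = -\frac{7}{4} * (k-5) (k+\frac{5}{6}) / [(k+2) (k+1)] - poly over poly, x = -\frac{7}{4} from leading terms; C = -1 at k = 0.

Classification (C = -1): 2F1 with upper {-5, \frac{5}{6}}, lower {2}, argument x = -\frac{7}{4}. Verdict: terminating - upper parameter -5 makes this a finite sum (last index 5), evaluated exactly. Exact value: -\frac{34883468479}{1146617856}.


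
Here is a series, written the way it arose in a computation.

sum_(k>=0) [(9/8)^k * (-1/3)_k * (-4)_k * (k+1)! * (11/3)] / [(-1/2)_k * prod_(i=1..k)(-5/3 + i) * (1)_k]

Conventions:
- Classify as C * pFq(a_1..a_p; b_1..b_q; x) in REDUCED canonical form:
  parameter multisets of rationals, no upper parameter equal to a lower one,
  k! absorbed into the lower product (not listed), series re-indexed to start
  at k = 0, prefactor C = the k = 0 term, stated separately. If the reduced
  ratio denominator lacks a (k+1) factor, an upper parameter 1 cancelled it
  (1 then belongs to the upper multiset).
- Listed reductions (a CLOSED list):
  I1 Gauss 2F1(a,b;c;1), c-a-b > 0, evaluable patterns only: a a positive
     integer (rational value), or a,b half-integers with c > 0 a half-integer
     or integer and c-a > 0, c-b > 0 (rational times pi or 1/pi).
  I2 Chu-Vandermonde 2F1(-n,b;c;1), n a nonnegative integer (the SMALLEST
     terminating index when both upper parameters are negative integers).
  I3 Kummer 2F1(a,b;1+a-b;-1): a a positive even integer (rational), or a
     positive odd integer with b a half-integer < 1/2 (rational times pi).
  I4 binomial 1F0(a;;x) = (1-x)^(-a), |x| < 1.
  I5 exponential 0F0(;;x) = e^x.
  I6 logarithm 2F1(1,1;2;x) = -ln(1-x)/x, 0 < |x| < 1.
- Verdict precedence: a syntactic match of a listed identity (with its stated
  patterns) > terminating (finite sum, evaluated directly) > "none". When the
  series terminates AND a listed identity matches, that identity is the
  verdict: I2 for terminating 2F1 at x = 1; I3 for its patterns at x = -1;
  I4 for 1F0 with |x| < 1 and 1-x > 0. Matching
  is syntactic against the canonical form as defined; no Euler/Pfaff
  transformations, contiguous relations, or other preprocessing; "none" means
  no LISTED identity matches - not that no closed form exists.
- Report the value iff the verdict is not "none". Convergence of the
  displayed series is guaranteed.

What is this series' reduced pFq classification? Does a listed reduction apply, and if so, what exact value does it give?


Reduced: x = 9/8, 3F2, upper = {-4, -1/3, 2}, lower = {-2/3, -1/2}, C = 11/3. Verdict: terminating. (-4)_k vanishes past k = 4, leaving a 5-term sum, computed directly. Its exact value is -11737/336.

The tell: t_0 = 11/3 here, and (1)_k (prefactor 11/3) is k! itself.
Consecutive-term ratio: r(k) = (9/8) * (k-4) (k-1/3) (k+2) / [(k-2/3) (k-1/2) (k+1)] ; factor over Q: parameters, x = (9/8), and C = 11/3.


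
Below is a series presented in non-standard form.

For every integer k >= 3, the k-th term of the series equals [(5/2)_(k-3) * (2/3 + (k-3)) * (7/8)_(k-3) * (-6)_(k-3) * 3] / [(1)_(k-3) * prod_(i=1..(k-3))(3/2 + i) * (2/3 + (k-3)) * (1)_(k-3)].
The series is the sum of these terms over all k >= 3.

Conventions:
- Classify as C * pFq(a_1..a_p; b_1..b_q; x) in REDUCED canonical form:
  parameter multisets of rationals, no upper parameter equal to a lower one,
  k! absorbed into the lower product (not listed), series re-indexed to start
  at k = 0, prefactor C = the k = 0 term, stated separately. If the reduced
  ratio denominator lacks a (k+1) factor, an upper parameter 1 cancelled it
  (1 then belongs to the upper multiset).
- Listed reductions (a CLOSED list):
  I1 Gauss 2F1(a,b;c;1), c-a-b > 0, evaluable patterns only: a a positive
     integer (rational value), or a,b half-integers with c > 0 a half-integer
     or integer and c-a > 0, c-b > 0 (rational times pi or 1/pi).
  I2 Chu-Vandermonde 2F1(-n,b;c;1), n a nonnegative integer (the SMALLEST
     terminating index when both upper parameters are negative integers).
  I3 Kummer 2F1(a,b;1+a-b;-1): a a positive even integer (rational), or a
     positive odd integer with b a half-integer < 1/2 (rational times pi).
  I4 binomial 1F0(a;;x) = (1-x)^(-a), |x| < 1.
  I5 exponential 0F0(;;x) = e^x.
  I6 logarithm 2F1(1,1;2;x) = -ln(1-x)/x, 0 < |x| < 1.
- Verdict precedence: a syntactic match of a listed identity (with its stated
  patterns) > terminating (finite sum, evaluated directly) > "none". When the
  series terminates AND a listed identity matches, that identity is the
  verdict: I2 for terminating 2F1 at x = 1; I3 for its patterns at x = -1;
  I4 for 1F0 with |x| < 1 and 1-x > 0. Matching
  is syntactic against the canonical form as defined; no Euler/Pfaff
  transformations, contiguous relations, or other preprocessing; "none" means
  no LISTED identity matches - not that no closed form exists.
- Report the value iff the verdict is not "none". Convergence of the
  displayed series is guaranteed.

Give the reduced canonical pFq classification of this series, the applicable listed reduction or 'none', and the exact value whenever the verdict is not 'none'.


The tell: x = 1 and the lower running product (C = 3) is a rising factorial.
Step ratio: r(k) = 1 * (k-6) (k+7/8) / [(k+1) (k+1)] - poly over poly, x = 1 from leading terms; C = 3 at k = 0.

Canonical form: C = 3 times 2F1 with upper {-6, 7/8}, lower {1}, x = 1. Verdict (x = 1): the Chu-Vandermonde identity I2 applies (terminating 2F1 at x = 1 with n = 6, b = 7/8, c = 1). Sum: 345015/4194304.


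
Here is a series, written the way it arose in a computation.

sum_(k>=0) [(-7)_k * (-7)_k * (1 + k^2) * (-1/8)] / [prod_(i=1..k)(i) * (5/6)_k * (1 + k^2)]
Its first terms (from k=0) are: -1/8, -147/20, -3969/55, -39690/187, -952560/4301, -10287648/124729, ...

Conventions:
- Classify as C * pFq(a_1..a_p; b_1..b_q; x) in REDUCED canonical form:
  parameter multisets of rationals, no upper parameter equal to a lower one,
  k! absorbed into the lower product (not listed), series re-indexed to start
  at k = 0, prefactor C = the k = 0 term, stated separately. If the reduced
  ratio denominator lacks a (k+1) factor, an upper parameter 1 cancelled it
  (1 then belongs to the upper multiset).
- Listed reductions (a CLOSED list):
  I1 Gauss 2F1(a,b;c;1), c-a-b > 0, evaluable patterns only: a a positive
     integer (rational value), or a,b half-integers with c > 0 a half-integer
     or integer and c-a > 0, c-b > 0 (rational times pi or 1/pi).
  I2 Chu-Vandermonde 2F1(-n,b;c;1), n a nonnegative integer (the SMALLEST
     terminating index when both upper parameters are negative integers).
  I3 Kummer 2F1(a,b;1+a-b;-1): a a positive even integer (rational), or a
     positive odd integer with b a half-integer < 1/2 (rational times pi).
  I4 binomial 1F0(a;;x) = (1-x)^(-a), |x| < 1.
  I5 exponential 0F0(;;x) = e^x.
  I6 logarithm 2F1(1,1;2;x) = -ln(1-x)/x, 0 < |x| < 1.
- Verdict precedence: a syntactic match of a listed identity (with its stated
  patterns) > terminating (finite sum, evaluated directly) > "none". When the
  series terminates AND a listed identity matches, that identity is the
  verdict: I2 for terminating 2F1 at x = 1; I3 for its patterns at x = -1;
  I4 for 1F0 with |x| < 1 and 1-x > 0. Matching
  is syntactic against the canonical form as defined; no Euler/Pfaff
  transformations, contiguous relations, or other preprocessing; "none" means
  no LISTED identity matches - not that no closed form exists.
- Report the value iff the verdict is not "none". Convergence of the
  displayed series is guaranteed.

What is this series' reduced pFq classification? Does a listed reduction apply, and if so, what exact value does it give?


This is -1/8 * 2F1(-7, -7; 5/6; 1) in reduced canonical form. Verdict: this is the Chu-Vandermonde identity I2 (terminating 2F1 at x = 1 with n = 7, b = -7, c = 5/6). Sum: -11259148121/18595960.

The tell: from the first term -1/8: striking the common factor k^2 + 1 reduces the term (C = -1/8).
Term ratio: r(k) = 1 * (k-7) (k-7) / [(k+5/6) (k+1)] ; factor over Q: parameters, x = 1, and C = -1/8.


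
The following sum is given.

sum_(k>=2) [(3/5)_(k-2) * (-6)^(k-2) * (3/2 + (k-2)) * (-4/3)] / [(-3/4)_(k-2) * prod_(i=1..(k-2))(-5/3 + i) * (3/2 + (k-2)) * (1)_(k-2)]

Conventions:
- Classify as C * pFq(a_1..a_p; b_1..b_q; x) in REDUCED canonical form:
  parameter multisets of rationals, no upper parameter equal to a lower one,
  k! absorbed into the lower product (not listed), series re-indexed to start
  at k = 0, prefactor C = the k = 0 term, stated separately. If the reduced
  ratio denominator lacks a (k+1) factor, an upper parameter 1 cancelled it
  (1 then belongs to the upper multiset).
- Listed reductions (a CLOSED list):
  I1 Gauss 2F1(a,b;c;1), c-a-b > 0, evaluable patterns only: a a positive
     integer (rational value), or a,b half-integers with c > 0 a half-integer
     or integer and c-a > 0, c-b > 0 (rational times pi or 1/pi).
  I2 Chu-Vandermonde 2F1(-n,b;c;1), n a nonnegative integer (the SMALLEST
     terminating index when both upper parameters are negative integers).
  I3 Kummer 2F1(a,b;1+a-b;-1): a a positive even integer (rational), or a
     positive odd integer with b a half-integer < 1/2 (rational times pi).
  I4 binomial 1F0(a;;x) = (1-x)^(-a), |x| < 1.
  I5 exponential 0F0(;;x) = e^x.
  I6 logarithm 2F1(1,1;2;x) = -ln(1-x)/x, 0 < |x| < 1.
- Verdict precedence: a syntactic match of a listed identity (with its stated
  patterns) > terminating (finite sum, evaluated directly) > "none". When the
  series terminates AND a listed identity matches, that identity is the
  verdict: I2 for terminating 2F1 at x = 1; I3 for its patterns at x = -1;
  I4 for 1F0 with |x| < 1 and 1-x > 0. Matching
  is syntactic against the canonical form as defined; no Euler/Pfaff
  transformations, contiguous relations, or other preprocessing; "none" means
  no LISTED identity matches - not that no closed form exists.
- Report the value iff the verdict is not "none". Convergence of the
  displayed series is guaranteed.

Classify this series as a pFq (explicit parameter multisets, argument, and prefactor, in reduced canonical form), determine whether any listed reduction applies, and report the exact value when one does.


The series (x = -6) is 1F2: upper {3/5}, lower {-3/4, -2/3}, prefactor -4/3. Verdict: no listed reduction: x = -6 and upper {3/5} fail every I1-I6 pattern.

The tell: from the first term -4/3: the lower running product (prefactor -4/3) is a rising factorial.
Consecutive-term ratio: r(k) = (-6) * (k+3/5) / [(k-3/4) (k-2/3) (k+1)] - rational in k, leading ratio (-6); with t_0 = -4/3, classification follows.


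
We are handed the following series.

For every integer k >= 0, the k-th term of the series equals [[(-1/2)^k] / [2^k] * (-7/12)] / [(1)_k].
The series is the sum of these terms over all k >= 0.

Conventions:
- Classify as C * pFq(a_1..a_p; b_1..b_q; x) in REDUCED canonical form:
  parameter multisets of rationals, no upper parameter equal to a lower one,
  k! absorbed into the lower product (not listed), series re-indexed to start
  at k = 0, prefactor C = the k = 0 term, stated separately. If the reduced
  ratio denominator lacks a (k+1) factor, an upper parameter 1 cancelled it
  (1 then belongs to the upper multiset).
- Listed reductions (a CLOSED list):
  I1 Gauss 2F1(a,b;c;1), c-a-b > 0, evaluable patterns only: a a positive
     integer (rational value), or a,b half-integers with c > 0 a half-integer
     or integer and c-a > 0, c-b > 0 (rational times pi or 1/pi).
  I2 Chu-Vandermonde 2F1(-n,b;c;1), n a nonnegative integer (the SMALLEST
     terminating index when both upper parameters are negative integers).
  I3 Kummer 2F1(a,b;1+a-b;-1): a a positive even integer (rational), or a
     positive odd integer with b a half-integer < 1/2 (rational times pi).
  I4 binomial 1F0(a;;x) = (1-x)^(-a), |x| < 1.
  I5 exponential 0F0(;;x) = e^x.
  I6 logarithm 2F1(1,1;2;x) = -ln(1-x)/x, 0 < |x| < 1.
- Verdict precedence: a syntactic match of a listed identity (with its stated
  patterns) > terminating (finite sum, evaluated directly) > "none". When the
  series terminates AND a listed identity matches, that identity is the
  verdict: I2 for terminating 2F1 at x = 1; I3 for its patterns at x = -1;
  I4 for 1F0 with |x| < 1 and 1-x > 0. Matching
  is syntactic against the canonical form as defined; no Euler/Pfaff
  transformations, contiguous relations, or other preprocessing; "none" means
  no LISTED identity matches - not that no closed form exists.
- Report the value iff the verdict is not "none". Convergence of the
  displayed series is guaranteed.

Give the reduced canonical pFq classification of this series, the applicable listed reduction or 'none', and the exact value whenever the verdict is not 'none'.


First insight: t_0 = -7/12 here, and (1)_k (prefactor -7/12) is k! itself.
Term ratio: r(k) = (-1/4) * 1 / [(k+1)] - poly over poly, x = (-1/4) from leading terms; C = -7/12 at k = 0.

With C = -7/12: the canonical form is 0F0(-; -; -1/4). Verdict at x = -1/4: the I5 exponential reduction matches (the 0F0 exponential series at x = -1/4). Sum: (-7/12) * e^(-1/4).


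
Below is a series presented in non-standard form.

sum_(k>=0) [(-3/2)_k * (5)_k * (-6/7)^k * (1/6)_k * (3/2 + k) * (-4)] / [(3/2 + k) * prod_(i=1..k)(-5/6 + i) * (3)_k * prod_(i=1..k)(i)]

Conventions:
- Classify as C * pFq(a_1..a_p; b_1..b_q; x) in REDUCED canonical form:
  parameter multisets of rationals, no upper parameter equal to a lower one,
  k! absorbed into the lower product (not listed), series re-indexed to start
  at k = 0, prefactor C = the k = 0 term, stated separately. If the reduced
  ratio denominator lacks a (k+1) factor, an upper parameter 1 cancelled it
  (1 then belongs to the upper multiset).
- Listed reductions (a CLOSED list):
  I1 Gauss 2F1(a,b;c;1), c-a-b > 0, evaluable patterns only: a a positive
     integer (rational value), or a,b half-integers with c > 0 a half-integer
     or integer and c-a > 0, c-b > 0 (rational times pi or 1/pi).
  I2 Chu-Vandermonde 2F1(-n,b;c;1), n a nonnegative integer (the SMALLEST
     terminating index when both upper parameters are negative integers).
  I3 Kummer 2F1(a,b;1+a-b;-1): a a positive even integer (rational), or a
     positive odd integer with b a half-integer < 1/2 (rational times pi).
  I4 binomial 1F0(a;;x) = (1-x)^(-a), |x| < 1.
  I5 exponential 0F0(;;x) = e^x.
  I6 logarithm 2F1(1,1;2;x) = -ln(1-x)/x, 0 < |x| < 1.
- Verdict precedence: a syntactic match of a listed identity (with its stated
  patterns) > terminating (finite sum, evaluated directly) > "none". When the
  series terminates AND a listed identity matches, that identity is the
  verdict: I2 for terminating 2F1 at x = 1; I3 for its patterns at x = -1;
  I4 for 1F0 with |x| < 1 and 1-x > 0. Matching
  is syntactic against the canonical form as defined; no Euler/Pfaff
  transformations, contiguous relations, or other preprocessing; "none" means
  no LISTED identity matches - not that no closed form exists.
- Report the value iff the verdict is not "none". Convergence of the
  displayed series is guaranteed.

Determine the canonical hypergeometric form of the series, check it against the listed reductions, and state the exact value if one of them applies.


Classification (C = -4): 2F1 with upper {-3/2, 5}, lower {3}, argument x = -6/7. Verdict: none (x = -6/7): each listed identity misses the multisets {-3/2, 5} ; {3}.

The tell: from the first term -4: the lower running product (C = -4, x = -6/7) is a rising factorial.
Ratio: r(k) = (-6/7) * (k-3/2) (k+5) / [(k+3) (k+1)] - rational in k, leading ratio (-6/7); with t_0 = -4, classification follows.


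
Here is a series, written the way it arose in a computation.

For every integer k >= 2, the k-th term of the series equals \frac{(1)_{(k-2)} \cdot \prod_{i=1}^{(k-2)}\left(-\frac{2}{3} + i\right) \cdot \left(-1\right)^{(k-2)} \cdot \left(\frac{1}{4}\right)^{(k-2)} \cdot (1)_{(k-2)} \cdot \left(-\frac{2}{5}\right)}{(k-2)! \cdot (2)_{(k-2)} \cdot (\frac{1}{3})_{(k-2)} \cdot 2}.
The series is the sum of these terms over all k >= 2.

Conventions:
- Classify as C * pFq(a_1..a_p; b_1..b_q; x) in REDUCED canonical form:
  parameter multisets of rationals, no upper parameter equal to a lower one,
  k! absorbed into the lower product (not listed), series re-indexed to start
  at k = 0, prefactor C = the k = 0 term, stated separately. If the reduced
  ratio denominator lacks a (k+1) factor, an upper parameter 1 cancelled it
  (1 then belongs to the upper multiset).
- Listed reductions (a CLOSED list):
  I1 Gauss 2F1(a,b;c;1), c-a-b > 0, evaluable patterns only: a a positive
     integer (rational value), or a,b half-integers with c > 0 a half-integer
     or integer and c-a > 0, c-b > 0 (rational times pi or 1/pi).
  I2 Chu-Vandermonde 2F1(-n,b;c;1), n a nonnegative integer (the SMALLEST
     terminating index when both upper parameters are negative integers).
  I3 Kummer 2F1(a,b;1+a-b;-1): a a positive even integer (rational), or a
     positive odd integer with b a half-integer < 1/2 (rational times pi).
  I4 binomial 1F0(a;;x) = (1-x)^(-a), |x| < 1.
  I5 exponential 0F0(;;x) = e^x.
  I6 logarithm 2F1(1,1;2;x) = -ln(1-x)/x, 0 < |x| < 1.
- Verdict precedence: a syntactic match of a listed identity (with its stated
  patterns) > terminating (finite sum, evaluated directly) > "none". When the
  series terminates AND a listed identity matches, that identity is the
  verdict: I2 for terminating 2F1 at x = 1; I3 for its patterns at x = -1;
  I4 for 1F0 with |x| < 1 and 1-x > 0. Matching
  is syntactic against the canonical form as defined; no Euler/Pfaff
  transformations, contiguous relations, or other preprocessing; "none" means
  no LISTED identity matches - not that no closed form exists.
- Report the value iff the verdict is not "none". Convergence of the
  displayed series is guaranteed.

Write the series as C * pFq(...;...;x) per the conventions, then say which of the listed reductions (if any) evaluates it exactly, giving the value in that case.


Reduced: x = -\frac{1}{4}, 2F1, upper = {1, 1}, lower = {2}, C = -\frac{1}{5}. Verdict at x = -\frac{1}{4}: the I6 logarithm reduction matches (the logarithm: parameters (1,1;2), x = -\frac{1}{4}). Sum: \left(-\frac{4}{5}\right) \cdot \ln\left(\frac{5}{4}\right).

Key step: with t_0 = -\frac{1}{5}, the (-1)^k factor (C = -1/5) folds into the argument's sign.
Step ratio: r(k) = -\frac{1}{4} * (k+1) (k+1) / [(k+2) (k+1)] - rational in k, leading ratio -\frac{1}{4}; with t_0 = -\frac{1}{5}, classification follows.


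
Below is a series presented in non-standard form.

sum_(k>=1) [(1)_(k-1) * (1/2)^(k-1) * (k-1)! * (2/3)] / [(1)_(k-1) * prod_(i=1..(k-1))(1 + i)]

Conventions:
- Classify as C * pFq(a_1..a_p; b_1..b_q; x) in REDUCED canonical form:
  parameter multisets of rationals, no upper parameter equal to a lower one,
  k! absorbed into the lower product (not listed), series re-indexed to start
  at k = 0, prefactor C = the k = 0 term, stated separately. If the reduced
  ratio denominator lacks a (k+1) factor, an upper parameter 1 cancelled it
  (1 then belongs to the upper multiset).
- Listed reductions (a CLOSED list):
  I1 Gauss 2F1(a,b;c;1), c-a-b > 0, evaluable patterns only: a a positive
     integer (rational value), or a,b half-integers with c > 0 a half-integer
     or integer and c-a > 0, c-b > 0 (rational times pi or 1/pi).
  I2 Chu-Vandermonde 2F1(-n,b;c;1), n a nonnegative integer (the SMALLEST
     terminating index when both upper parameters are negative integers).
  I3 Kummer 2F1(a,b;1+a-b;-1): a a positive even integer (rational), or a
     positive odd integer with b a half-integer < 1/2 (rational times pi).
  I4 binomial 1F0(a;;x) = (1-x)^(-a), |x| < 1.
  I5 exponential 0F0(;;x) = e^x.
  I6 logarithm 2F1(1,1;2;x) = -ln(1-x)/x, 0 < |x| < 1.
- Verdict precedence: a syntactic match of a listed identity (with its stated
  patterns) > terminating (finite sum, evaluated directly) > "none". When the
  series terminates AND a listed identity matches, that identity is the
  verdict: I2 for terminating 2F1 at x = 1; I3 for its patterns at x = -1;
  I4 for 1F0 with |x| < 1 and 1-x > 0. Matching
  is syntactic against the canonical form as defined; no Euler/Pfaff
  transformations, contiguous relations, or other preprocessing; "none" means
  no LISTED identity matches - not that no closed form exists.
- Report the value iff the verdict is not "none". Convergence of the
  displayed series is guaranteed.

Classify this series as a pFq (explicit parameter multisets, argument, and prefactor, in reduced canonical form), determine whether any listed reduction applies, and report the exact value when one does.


Key observation: with t_0 = 2/3, the lower running product (C = 2/3) is a rising factorial.
Step ratio: r(k) = (1/2) * (k+1) (k+1) / [(k+2) (k+1)] - poly over poly, x = (1/2) from leading terms; C = 2/3 at k = 0.

At argument 1/2: a 2F1 with upper {1, 1}, lower {2}, scaled by C = 2/3. Verdict: the I6 logarithm reduction applies (the logarithm: parameters (1,1;2), x = 1/2). Hence: (-4/3) * ln(1/2).


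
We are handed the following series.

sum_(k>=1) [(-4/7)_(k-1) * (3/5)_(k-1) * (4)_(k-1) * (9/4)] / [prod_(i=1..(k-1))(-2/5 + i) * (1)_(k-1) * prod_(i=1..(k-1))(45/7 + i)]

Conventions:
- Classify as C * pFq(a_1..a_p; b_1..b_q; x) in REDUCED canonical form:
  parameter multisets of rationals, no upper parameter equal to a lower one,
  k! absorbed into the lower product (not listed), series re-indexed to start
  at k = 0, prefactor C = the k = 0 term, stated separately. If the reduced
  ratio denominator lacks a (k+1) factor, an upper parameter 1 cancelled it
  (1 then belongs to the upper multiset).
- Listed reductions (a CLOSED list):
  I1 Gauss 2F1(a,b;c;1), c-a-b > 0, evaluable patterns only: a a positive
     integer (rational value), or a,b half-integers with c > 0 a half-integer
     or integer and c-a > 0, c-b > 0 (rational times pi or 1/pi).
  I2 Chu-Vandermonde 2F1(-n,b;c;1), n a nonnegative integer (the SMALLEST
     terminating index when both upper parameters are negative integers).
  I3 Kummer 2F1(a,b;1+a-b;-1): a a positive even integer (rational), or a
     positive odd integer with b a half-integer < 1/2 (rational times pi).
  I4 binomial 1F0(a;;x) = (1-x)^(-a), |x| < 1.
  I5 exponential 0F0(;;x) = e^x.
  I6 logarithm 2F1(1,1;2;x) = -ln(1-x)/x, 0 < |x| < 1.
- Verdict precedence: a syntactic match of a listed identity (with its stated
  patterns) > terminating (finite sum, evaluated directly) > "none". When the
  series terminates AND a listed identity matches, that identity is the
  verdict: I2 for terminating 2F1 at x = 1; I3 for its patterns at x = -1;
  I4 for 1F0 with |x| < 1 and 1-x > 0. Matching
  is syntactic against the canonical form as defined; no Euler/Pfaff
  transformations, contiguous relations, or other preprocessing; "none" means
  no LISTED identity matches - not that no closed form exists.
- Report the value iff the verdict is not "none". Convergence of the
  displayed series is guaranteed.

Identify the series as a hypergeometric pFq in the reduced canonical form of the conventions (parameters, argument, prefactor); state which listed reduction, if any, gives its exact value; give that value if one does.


First insight: with t_0 = 9/4, the parameter 3/5 appears in both the upper and lower lists and cancels.
Consecutive-term ratio: r(k) = 1 * (k-4/7) (k+4) / [(k+52/7) (k+1)] - rational in k. x = 1; t_0 = 9/4; negate the roots.

Classification (C = 9/4): 2F1 with upper {-4/7, 4}, lower {52/7}, argument x = 1. Verdict: Gauss's theorem (I1) fires (x = 1: the Gamma ratio telescopes since c-a-b = 4 > 0 and a = 4 in Z>0). Exact value: 47709/33614.
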